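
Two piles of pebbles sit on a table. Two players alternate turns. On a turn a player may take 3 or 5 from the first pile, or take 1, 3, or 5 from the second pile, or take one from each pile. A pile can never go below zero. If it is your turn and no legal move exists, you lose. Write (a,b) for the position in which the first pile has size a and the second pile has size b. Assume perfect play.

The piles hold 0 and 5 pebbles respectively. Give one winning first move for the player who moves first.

Move to (0,4).

Positions with no move are L. A position that does have a move is losing for the player to move precisely when every available move leads to a winning position for the opponent. Fill in the labels:
No move ever increases a pile, so every position that can arise here has a ≤ 0 and b ≤ 5; it is enough to label the cells with 0 ≤ a ≤ 0 and 0 ≤ b ≤ 5.
Every move lowers a or b (never raises either), so fill the grid row by row in increasing a, and left to right within a row: each cell's successors are then already labelled.
      b=0  b=1  b=2  b=3  b=4  b=5
a=0:    L    W    L    W    L    W
Cells with no legal move (terminal, hence L): (0,0).
The remaining L cells, each justified by listing all of its moves:
(0,2): L (sole option (0,1)(W) is W)
(0,4): L (options (0,3)(W), (0,1)(W) are all W)
Every other cell has at least one move into one of the L cells above, so it is W.
From (0,5), the L positions reachable in one move are: (0,4), (0,2), (0,0). Any move reaching one of these is winning.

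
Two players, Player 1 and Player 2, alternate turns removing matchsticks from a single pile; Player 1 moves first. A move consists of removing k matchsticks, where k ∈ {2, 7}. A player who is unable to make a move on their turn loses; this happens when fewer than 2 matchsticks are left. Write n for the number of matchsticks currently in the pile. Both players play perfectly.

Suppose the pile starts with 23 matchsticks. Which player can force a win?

Use the standard recursion: the mover loses at a terminal position; elsewhere, the mover wins exactly when some move hands the opponent an L position.
n=0: no move → L
n=1: no move → L
n=2: W (go to 0, an L position)
n=3: W (go to 1, an L position)
n=4: L (sole option 2(W) is W)
n=5: L (sole option 3(W) is W)
n=6: W (go to 4, an L position)
n=7: W (go to 5, an L position)
n=8: W (go to 1, an L position)
n=9: L (options 7(W), 2(W) are all W)
n=10: L (options 8(W), 3(W) are all W)
n=11: W (go to 9, an L position)
n=12: W (go to 10, an L position)
n=13: L (options 11(W), 6(W) are all W)
n=14: L (options 12(W), 7(W) are all W)
n=15: W (go to 13, an L position)
n=16: W (go to 14, an L position)
n=17: W (go to 10, an L position)
n=18: L (options 16(W), 11(W) are all W)
n=19: L (options 17(W), 12(W) are all W)
n=20: W (go to 18, an L position)
n=21: W (go to 19, an L position)
n=22: L (options 20(W), 15(W) are all W)
n=23: L (options 21(W), 16(W) are all W)
Every move from 23 reaches a W position, so the mover loses.

Player 2 wins.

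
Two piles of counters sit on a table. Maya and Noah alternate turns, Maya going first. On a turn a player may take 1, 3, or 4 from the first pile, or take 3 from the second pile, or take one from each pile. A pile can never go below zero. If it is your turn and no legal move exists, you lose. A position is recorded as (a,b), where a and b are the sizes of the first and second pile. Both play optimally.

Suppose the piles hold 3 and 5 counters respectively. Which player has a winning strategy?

Noah wins.

Label each position W (a win for the player to move) or L (a loss). A position with no legal move is L; any other position is W exactly when some move reaches an L, and L when every move reaches a W.
No move ever increases a pile, so every position that can arise here has a ≤ 3 and b ≤ 5; it is enough to label the cells with 0 ≤ a ≤ 3 and 0 ≤ b ≤ 5.
Every move lowers a or b (never raises either), so fill the grid row by row in increasing a, and left to right within a row: each cell's successors are then already labelled.
      b=0  b=1  b=2  b=3  b=4  b=5
a=0:    L    L    L    W    W    W
a=1:    W    W    W    W    L    L
a=2:    L    L    L    W    W    W
a=3:    W    W    W    W    L    L
Cells with no legal move (terminal, hence L): (0,0), (0,1), (0,2).
The remaining L cells, each justified by listing all of its moves:
(1,4): →(0,4)(W), (1,1)(W), (0,3)(W) — all W, so L
(1,5): →(0,5)(W), (1,2)(W), (0,4)(W) — all W, so L
(2,0): →(1,0)(W) only, which is W, so L
(2,1): →(1,1)(W), (1,0)(W) — all W, so L
(2,2): →(1,2)(W), (1,1)(W) — all W, so L
(3,4): →(2,4)(W), (0,4)(W), (3,1)(W), (2,3)(W) — all W, so L
(3,5): →(2,5)(W), (0,5)(W), (3,2)(W), (2,4)(W) — all W, so L
Every other cell has at least one move into one of the L cells above, so it is W.
Every move from (3,5) reaches a W position, so the mover loses.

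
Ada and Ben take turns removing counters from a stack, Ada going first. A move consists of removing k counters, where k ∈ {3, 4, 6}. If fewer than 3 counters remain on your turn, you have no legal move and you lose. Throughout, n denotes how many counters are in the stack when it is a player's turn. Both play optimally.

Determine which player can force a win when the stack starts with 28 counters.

Ben wins.

Classify positions by backward induction: terminal positions (no move available) are L. From any other position, the mover wins iff some move reaches an L.
n=0: no move → L
n=1: no move → L
n=2: no move → L
n=3: →0(L), so W
n=4: →1(L), so W
n=5: →2(L), so W
n=6: →2(L), so W
n=7: →1(L), so W
n=8: →2(L), so W
n=9: →6(W), 5(W), 3(W) — all W, so L
n=10: →7(W), 6(W), 4(W) — all W, so L
n=11: →8(W), 7(W), 5(W) — all W, so L
n=12: →9(L), so W
n=13: →10(L), so W
n=14: →11(L), so W
n=15: →11(L), so W
n=16: →10(L), so W
n=17: →11(L), so W
n=18: →15(W), 14(W), 12(W) — all W, so L
n=19: →16(W), 15(W), 13(W) — all W, so L
n=20: →17(W), 16(W), 14(W) — all W, so L
n=21: →18(L), so W
n=22: →19(L), so W
n=23: →20(L), so W
n=24: →20(L), so W
n=25: →19(L), so W
n=26: →20(L), so W
n=27: →24(W), 23(W), 21(W) — all W, so L
n=28: →25(W), 24(W), 22(W) — all W, so L
Every move from 28 reaches a W position, so the mover loses.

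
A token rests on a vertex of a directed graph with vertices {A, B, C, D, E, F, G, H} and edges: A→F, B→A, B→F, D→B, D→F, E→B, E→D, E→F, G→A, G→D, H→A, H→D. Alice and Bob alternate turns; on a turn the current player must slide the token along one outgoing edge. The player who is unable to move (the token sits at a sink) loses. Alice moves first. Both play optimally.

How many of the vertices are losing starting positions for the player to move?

Positions with no move are L. A position that does have a move is losing for the player to move precisely when every available move leads to a winning position for the opponent. Fill in the labels:
Every edge goes from a vertex to one that appears earlier in the order F, C, A, B, D, E, G, H, so processing vertices in that order labels each vertex after all of its successors.
F: no outgoing edge → L
C: no outgoing edge → L
A: W (go to F, an L position)
B: W (go to F, an L position)
D: W (go to F, an L position)
E: W (go to F, an L position)
G: L (options D(W), A(W) are all W)
H: L (options D(W), A(W) are all W)
The L vertices are C, F, G, H; that is 4 in all.

4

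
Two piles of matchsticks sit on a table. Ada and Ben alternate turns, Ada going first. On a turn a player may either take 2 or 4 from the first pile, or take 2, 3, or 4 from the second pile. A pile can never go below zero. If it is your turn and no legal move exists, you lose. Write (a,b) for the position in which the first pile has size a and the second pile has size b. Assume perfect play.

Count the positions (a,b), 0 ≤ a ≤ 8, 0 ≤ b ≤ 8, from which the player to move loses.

Label each position W (a win for the player to move) or L (a loss). A position with no legal move is L; any other position is W exactly when some move reaches an L, and L when every move reaches a W.
Every move lowers a or b (never raises either), so fill the grid row by row in increasing a, and left to right within a row: each cell's successors are then already labelled.
      b=0  b=1  b=2  b=3  b=4  b=5  b=6  b=7  b=8
a=0:    L    L    W    W    W    W    L    L    W
a=1:    L    L    W    W    W    W    L    L    W
a=2:    W    W    L    L    W    W    W    W    L
a=3:    W    W    L    L    W    W    W    W    L
a=4:    W    W    W    W    L    L    W    W    W
a=5:    W    W    W    W    L    L    W    W    W
a=6:    L    L    W    W    W    W    L    L    W
a=7:    L    L    W    W    W    W    L    L    W
a=8:    W    W    L    L    W    W    W    W    L
Cells with no legal move (terminal, hence L): (0,0), (0,1), (1,0), (1,1).
The remaining L cells, each justified by listing all of its moves:
(0,6): moves to (0,4)(W), (0,3)(W), (0,2)(W); every one is W ⇒ L
(0,7): moves to (0,5)(W), (0,4)(W), (0,3)(W); every one is W ⇒ L
(1,6): moves to (1,4)(W), (1,3)(W), (1,2)(W); every one is W ⇒ L
(1,7): moves to (1,5)(W), (1,4)(W), (1,3)(W); every one is W ⇒ L
(2,2): moves to (0,2)(W), (2,0)(W); every one is W ⇒ L
(2,3): moves to (0,3)(W), (2,1)(W), (2,0)(W); every one is W ⇒ L
(2,8): moves to (0,8)(W), (2,6)(W), (2,5)(W), (2,4)(W); every one is W ⇒ L
(3,2): moves to (1,2)(W), (3,0)(W); every one is W ⇒ L
(3,3): moves to (1,3)(W), (3,1)(W), (3,0)(W); every one is W ⇒ L
(3,8): moves to (1,8)(W), (3,6)(W), (3,5)(W), (3,4)(W); every one is W ⇒ L
(4,4): moves to (2,4)(W), (0,4)(W), (4,2)(W), (4,1)(W), (4,0)(W); every one is W ⇒ L
(4,5): moves to (2,5)(W), (0,5)(W), (4,3)(W), (4,2)(W), (4,1)(W); every one is W ⇒ L
(5,4): moves to (3,4)(W), (1,4)(W), (5,2)(W), (5,1)(W), (5,0)(W); every one is W ⇒ L
(5,5): moves to (3,5)(W), (1,5)(W), (5,3)(W), (5,2)(W), (5,1)(W); every one is W ⇒ L
(6,0): moves to (4,0)(W), (2,0)(W); every one is W ⇒ L
(6,1): moves to (4,1)(W), (2,1)(W); every one is W ⇒ L
(6,6): moves to (4,6)(W), (2,6)(W), (6,4)(W), (6,3)(W), (6,2)(W); every one is W ⇒ L
(6,7): moves to (4,7)(W), (2,7)(W), (6,5)(W), (6,4)(W), (6,3)(W); every one is W ⇒ L
(7,0): moves to (5,0)(W), (3,0)(W); every one is W ⇒ L
(7,1): moves to (5,1)(W), (3,1)(W); every one is W ⇒ L
(7,6): moves to (5,6)(W), (3,6)(W), (7,4)(W), (7,3)(W), (7,2)(W); every one is W ⇒ L
(7,7): moves to (5,7)(W), (3,7)(W), (7,5)(W), (7,4)(W), (7,3)(W); every one is W ⇒ L
(8,2): moves to (6,2)(W), (4,2)(W), (8,0)(W); every one is W ⇒ L
(8,3): moves to (6,3)(W), (4,3)(W), (8,1)(W), (8,0)(W); every one is W ⇒ L
(8,8): moves to (6,8)(W), (4,8)(W), (8,6)(W), (8,5)(W), (8,4)(W); every one is W ⇒ L
Every other cell has at least one move into one of the L cells above, so it is W.
L cells per row: a=0: 4, a=1: 4, a=2: 3, a=3: 3, a=4: 2, a=5: 2, a=6: 4, a=7: 4, a=8: 3; total 29.

29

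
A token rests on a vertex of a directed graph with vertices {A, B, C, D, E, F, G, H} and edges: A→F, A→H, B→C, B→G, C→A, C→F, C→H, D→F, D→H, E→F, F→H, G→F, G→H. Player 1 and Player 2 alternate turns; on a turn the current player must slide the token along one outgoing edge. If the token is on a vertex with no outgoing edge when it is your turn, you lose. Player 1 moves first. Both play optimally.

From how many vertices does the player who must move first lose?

Work bottom-up. With no move the player to move loses. Otherwise the position is W if at least one move leads to an L position for the opponent, and L if every move leads to a W.
Every edge goes from a vertex to one that appears earlier in the order H, F, G, A, C, B, E, D, so processing vertices in that order labels each vertex after all of its successors.
H: no outgoing edge → L
F: →H(L), so W
G: →H(L), so W
A: →H(L), so W
C: →H(L), so W
B: →C(W), G(W) — all W, so L
E: →F(W) only, which is W, so L
D: →H(L), so W
The L vertices are B, E, H; that is 3 in all.

3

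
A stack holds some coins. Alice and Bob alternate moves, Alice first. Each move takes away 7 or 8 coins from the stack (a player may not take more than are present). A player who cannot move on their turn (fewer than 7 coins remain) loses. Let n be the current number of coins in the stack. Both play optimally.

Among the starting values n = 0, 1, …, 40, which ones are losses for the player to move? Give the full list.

0, 1, 2, 3, 4, 5, 6, 15, 16, 17, 18, 19, 20, 21, 30, 31, 32, 33, 34, 35, 36

Positions with no move are L. A position that does have a move is losing for the player to move precisely when every available move leads to a winning position for the opponent. Fill in the labels:
n=0: no move → L
n=1: no move → L
n=2: no move → L
n=3: no move → L
n=4: no move → L
n=5: no move → L
n=6: no move → L
n=7: →0(L), so W
n=8: →1(L), so W
n=9: →2(L), so W
n=10: →3(L), so W
n=11: →4(L), so W
n=12: →5(L), so W
n=13: →6(L), so W
n=14: →6(L), so W
n=15: →8(W), 7(W) — all W, so L
n=16: →9(W), 8(W) — all W, so L
n=17: →10(W), 9(W) — all W, so L
n=18: →11(W), 10(W) — all W, so L
n=19: →12(W), 11(W) — all W, so L
n=20: →13(W), 12(W) — all W, so L
n=21: →14(W), 13(W) — all W, so L
n=22: →15(L), so W
n=23: →16(L), so W
n=24: →17(L), so W
n=25: →18(L), so W
n=26: →19(L), so W
n=27: →20(L), so W
n=28: →21(L), so W
n=29: →21(L), so W
n=30: →23(W), 22(W) — all W, so L
n=31: →24(W), 23(W) — all W, so L
n=32: →25(W), 24(W) — all W, so L
n=33: →26(W), 25(W) — all W, so L
n=34: →27(W), 26(W) — all W, so L
n=35: →28(W), 27(W) — all W, so L
n=36: →29(W), 28(W) — all W, so L
n=37: →30(L), so W
n=38: →31(L), so W
n=39: →32(L), so W
n=40: →33(L), so W
Reading off the rows marked L gives the requested list; there are 21 such values of n.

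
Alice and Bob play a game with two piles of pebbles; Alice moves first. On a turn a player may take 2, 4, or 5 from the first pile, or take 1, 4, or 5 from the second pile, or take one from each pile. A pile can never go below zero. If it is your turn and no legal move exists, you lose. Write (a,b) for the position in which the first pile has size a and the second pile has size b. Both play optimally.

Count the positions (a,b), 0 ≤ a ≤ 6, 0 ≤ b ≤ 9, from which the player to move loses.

Build the W/L table. Terminal = L. A non-terminal position is W if it has a move to some L; otherwise it is L.
Every move lowers a or b (never raises either), so fill the grid row by row in increasing a, and left to right within a row: each cell's successors are then already labelled.
      b=0  b=1  b=2  b=3  b=4  b=5  b=6  b=7  b=8  b=9
a=0:    L    W    L    W    W    W    W    W    L    W
a=1:    L    W    L    W    W    W    W    W    L    W
a=2:    W    W    W    W    L    W    L    W    W    W
a=3:    W    L    W    L    W    W    W    W    W    L
a=4:    W    L    W    L    W    W    W    W    W    L
a=5:    W    W    W    W    W    L    W    L    W    W
a=6:    W    W    W    W    W    L    W    L    W    W
Cells with no legal move (terminal, hence L): (0,0), (1,0).
The remaining L cells, each justified by listing all of its moves:
(0,2): only reaches (0,1)(W), which is W → L
(0,8): only reaches (0,7)(W), (0,4)(W), (0,3)(W), all W → L
(1,2): only reaches (1,1)(W), (0,1)(W), all W → L
(1,8): only reaches (1,7)(W), (1,4)(W), (1,3)(W), (0,7)(W), all W → L
(2,4): only reaches (0,4)(W), (2,3)(W), (2,0)(W), (1,3)(W), all W → L
(2,6): only reaches (0,6)(W), (2,5)(W), (2,2)(W), (2,1)(W), (1,5)(W), all W → L
(3,1): only reaches (1,1)(W), (3,0)(W), (2,0)(W), all W → L
(3,3): only reaches (1,3)(W), (3,2)(W), (2,2)(W), all W → L
(3,9): only reaches (1,9)(W), (3,8)(W), (3,5)(W), (3,4)(W), (2,8)(W), all W → L
(4,1): only reaches (2,1)(W), (0,1)(W), (4,0)(W), (3,0)(W), all W → L
(4,3): only reaches (2,3)(W), (0,3)(W), (4,2)(W), (3,2)(W), all W → L
(4,9): only reaches (2,9)(W), (0,9)(W), (4,8)(W), (4,5)(W), (4,4)(W), (3,8)(W), all W → L
(5,5): only reaches (3,5)(W), (1,5)(W), (0,5)(W), (5,4)(W), (5,1)(W), (5,0)(W), (4,4)(W), all W → L
(5,7): only reaches (3,7)(W), (1,7)(W), (0,7)(W), (5,6)(W), (5,3)(W), (5,2)(W), (4,6)(W), all W → L
(6,5): only reaches (4,5)(W), (2,5)(W), (1,5)(W), (6,4)(W), (6,1)(W), (6,0)(W), (5,4)(W), all W → L
(6,7): only reaches (4,7)(W), (2,7)(W), (1,7)(W), (6,6)(W), (6,3)(W), (6,2)(W), (5,6)(W), all W → L
Every other cell has at least one move into one of the L cells above, so it is W.
L cells per row: a=0: 3, a=1: 3, a=2: 2, a=3: 3, a=4: 3, a=5: 2, a=6: 2; total 18.

18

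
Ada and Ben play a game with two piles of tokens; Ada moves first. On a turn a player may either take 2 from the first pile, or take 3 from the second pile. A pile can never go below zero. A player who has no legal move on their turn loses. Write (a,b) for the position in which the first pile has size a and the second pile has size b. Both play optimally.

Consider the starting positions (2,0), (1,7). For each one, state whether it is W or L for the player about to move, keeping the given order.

(2,0): W, (1,7): L

Build the W/L table. Terminal = L. A non-terminal position is W if it has a move to some L; otherwise it is L.
No move ever increases a pile, so every position that can arise here has a ≤ 2 and b ≤ 7; it is enough to label the cells with 0 ≤ a ≤ 2 and 0 ≤ b ≤ 7.
Every move lowers a or b (never raises either), so fill the grid row by row in increasing a, and left to right within a row: each cell's successors are then already labelled.
      b=0  b=1  b=2  b=3  b=4  b=5  b=6  b=7
a=0:    L    L    L    W    W    W    L    L
a=1:    L    L    L    W    W    W    L    L
a=2:    W    W    W    L    L    L    W    W
Cells with no legal move (terminal, hence L): (0,0), (0,1), (0,2), (1,0), (1,1), (1,2).
The remaining L cells, each justified by listing all of its moves:
(0,6): L (sole option (0,3)(W) is W)
(0,7): L (sole option (0,4)(W) is W)
(1,6): L (sole option (1,3)(W) is W)
(1,7): L (sole option (1,4)(W) is W)
(2,3): L (options (0,3)(W), (2,0)(W) are all W)
(2,4): L (options (0,4)(W), (2,1)(W) are all W)
(2,5): L (options (0,5)(W), (2,2)(W) are all W)
Every other cell has at least one move into one of the L cells above, so it is W.
(2,0): the move to (0,0) reaches an L cell, so W
(1,7): one of the L cells justified above, so L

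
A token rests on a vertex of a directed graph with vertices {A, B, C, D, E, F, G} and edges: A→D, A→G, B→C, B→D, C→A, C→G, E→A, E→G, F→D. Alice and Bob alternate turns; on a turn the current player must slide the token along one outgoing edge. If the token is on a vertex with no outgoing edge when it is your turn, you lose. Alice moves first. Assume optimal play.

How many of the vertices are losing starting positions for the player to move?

Positions with no move are L. A position that does have a move is losing for the player to move precisely when every available move leads to a winning position for the opponent. Fill in the labels:
Every edge goes from a vertex to one that appears earlier in the order G, D, A, C, F, B, E, so processing vertices in that order labels each vertex after all of its successors.
G: no outgoing edge → L
D: no outgoing edge → L
A: W (go to D, an L position)
C: W (go to G, an L position)
F: W (go to D, an L position)
B: W (go to D, an L position)
E: W (go to G, an L position)
The L vertices are D, G; that is 2 in all.

2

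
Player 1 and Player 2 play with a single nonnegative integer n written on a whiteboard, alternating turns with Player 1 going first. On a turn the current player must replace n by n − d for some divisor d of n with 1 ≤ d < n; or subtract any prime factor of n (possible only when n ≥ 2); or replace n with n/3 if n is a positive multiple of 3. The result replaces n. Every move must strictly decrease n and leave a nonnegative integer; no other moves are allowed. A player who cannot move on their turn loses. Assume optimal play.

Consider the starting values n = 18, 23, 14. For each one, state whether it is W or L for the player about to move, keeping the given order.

18: W, 23: W, 14: L

Build the W/L table. Terminal = L. A non-terminal position is W if it has a move to some L; otherwise it is L.
n=0: no move → L
n=1: no move → L
n=2: W (go to 0, an L position)
n=3: W (go to 0, an L position)
n=4: L (options 2(W), 3(W) are all W)
n=5: W (go to 0, an L position)
n=6: W (go to 4, an L position)
n=7: W (go to 0, an L position)
n=8: W (go to 4, an L position)
n=9: L (options 3(W), 6(W), 8(W) are all W)
n=10: W (go to 9, an L position)
n=11: W (go to 0, an L position)
n=12: W (go to 4, an L position)
n=13: W (go to 0, an L position)
n=14: L (options 7(W), 12(W), 13(W) are all W)
n=15: W (go to 14, an L position)
n=16: W (go to 14, an L position)
n=17: W (go to 0, an L position)
n=18: W (go to 9, an L position)
n=19: W (go to 0, an L position)
n=20: L (options 10(W), 15(W), 16(W), 18(W), 19(W) are all W)
n=21: W (go to 14, an L position)
n=22: W (go to 20, an L position)
n=23: W (go to 0, an L position)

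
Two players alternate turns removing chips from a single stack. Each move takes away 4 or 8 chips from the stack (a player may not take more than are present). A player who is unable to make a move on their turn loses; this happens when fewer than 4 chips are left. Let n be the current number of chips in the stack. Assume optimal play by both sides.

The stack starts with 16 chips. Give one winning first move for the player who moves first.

Remove 4, leaving 12.

Positions with no move are L. A position that does have a move is losing for the player to move precisely when every available move leads to a winning position for the opponent. Fill in the labels:
n=0: no move → L
n=1: no move → L
n=2: no move → L
n=3: no move → L
n=4: can move to 0, which is L ⇒ W
n=5: can move to 1, which is L ⇒ W
n=6: can move to 2, which is L ⇒ W
n=7: can move to 3, which is L ⇒ W
n=8: can move to 0, which is L ⇒ W
n=9: can move to 1, which is L ⇒ W
n=10: can move to 2, which is L ⇒ W
n=11: can move to 3, which is L ⇒ W
n=12: moves to 8(W), 4(W); every one is W ⇒ L
n=13: moves to 9(W), 5(W); every one is W ⇒ L
n=14: moves to 10(W), 6(W); every one is W ⇒ L
n=15: moves to 11(W), 7(W); every one is W ⇒ L
n=16: can move to 12, which is L ⇒ W
From 16, the L positions reachable in one move are: 12.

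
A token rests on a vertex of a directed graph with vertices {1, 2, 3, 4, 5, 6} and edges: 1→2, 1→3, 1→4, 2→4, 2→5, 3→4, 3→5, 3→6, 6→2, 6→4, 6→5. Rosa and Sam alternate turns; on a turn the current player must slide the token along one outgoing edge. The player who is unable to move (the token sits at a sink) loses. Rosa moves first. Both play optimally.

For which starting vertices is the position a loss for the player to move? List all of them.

4, 5

Label each position W (a win for the player to move) or L (a loss). A position with no legal move is L; any other position is W exactly when some move reaches an L, and L when every move reaches a W.
Every edge goes from a vertex to one that appears earlier in the order 5, 4, 2, 6, 3, 1, so processing vertices in that order labels each vertex after all of its successors.
5: no outgoing edge → L
4: no outgoing edge → L
2: →4(L), so W
6: →4(L), so W
3: →4(L), so W
1: →4(L), so W
The losing starting vertices are exactly the entries labelled L in this table (2 of them).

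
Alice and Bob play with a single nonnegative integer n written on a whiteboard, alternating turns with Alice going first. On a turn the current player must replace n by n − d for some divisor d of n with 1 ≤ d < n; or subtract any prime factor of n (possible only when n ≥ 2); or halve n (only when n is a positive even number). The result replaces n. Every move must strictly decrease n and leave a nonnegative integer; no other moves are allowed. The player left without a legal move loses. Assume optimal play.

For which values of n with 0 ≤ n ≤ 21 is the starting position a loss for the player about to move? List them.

Positions with no move are L. A position that does have a move is losing for the player to move precisely when every available move leads to a winning position for the opponent. Fill in the labels:
n=0: no move → L
n=1: no move → L
n=2: →0(L), so W
n=3: →0(L), so W
n=4: →2(W), 3(W) — all W, so L
n=5: →0(L), so W
n=6: →4(L), so W
n=7: →0(L), so W
n=8: →4(L), so W
n=9: →6(W), 8(W) — all W, so L
n=10: →9(L), so W
n=11: →0(L), so W
n=12: →9(L), so W
n=13: →0(L), so W
n=14: →7(W), 12(W), 13(W) — all W, so L
n=15: →14(L), so W
n=16: →14(L), so W
n=17: →0(L), so W
n=18: →9(L), so W
n=19: →0(L), so W
n=20: →10(W), 15(W), 16(W), 18(W), 19(W) — all W, so L
n=21: →14(L), so W
Reading off the rows marked L gives the requested list; there are 6 such values of n.

0, 1, 4, 9, 14, 20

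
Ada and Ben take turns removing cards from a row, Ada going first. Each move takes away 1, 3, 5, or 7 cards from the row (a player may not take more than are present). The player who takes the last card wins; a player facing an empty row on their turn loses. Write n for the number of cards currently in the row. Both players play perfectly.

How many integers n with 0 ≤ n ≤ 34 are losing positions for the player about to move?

18

Use the standard recursion: the mover loses at a terminal position; elsewhere, the mover wins exactly when some move hands the opponent an L position.
n=0: no move → L
n=1: reaches L-position 0 → W
n=2: only reaches 1(W), which is W → L
n=3: reaches L-position 2 → W
n=4: only reaches 3(W), 1(W), all W → L
n=5: reaches L-position 4 → W
n=6: only reaches 5(W), 3(W), 1(W), all W → L
n=7: reaches L-position 6 → W
n=8: only reaches 7(W), 5(W), 3(W), 1(W), all W → L
n=9: reaches L-position 8 → W
n=10: only reaches 9(W), 7(W), 5(W), 3(W), all W → L
n=11: reaches L-position 10 → W
n=12: only reaches 11(W), 9(W), 7(W), 5(W), all W → L
n=13: reaches L-position 12 → W
n=14: only reaches 13(W), 11(W), 9(W), 7(W), all W → L
n=15: reaches L-position 14 → W
n=16: only reaches 15(W), 13(W), 11(W), 9(W), all W → L
n=17: reaches L-position 16 → W
n=18: only reaches 17(W), 15(W), 13(W), 11(W), all W → L
n=19: reaches L-position 18 → W
n=20: only reaches 19(W), 17(W), 15(W), 13(W), all W → L
n=21: reaches L-position 20 → W
n=22: only reaches 21(W), 19(W), 17(W), 15(W), all W → L
n=23: reaches L-position 22 → W
n=24: only reaches 23(W), 21(W), 19(W), 17(W), all W → L
n=25: reaches L-position 24 → W
n=26: only reaches 25(W), 23(W), 21(W), 19(W), all W → L
n=27: reaches L-position 26 → W
n=28: only reaches 27(W), 25(W), 23(W), 21(W), all W → L
n=29: reaches L-position 28 → W
n=30: only reaches 29(W), 27(W), 25(W), 23(W), all W → L
n=31: reaches L-position 30 → W
n=32: only reaches 31(W), 29(W), 27(W), 25(W), all W → L
n=33: reaches L-position 32 → W
n=34: only reaches 33(W), 31(W), 29(W), 27(W), all W → L
L entries with 0 ≤ n ≤ 34: n = 0, 2, 4, 6, 8, 10, 12, 14, 16, 18, 20, 22, 24, 26, 28, 30, 32, 34; that makes 18.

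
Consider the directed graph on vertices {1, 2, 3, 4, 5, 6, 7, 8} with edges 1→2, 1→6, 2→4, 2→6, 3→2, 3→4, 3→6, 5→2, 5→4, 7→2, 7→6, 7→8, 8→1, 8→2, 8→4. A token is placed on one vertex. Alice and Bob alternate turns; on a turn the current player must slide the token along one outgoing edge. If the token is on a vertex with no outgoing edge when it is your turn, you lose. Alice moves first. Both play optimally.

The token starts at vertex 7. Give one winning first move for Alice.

Move to 6.

Use the standard recursion: the mover loses at a terminal position; elsewhere, the mover wins exactly when some move hands the opponent an L position.
Every edge goes from a vertex to one that appears earlier in the order 4, 6, 2, 3, 1, 5, 8, 7, so processing vertices in that order labels each vertex after all of its successors.
4: no outgoing edge → L
6: no outgoing edge → L
2: →6(L), so W
3: →6(L), so W
1: →6(L), so W
5: →4(L), so W
8: →4(L), so W
7: →6(L), so W
From 7, the L positions reachable in one move are: 6.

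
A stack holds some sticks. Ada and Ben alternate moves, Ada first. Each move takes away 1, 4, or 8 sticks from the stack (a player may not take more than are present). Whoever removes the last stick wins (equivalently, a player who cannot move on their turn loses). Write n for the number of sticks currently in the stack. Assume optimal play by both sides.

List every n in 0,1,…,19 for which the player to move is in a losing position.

Use the standard recursion: the mover loses at a terminal position; elsewhere, the mover wins exactly when some move hands the opponent an L position.
n=0: no move → L
n=1: W (go to 0, an L position)
n=2: L (sole option 1(W) is W)
n=3: W (go to 2, an L position)
n=4: W (go to 0, an L position)
n=5: L (options 4(W), 1(W) are all W)
n=6: W (go to 5, an L position)
n=7: L (options 6(W), 3(W) are all W)
n=8: W (go to 7, an L position)
n=9: W (go to 5, an L position)
n=10: W (go to 2, an L position)
n=11: W (go to 7, an L position)
n=12: L (options 11(W), 8(W), 4(W) are all W)
n=13: W (go to 12, an L position)
n=14: L (options 13(W), 10(W), 6(W) are all W)
n=15: W (go to 14, an L position)
n=16: W (go to 12, an L position)
n=17: L (options 16(W), 13(W), 9(W) are all W)
n=18: W (go to 17, an L position)
n=19: L (options 18(W), 15(W), 11(W) are all W)
The losing starting values of n are exactly the entries labelled L in this table (8 of them).

0, 2, 5, 7, 12, 14, 17, 19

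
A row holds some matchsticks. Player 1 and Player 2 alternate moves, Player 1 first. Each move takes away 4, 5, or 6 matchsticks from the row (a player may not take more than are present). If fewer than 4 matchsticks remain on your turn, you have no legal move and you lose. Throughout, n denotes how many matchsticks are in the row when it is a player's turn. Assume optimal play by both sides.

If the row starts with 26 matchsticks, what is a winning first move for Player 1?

Remove 4, leaving 22.

Positions with no move are L. A position that does have a move is losing for the player to move precisely when every available move leads to a winning position for the opponent. Fill in the labels:
n=0: no move → L
n=1: no move → L
n=2: no move → L
n=3: no move → L
n=4: reaches L-position 0 → W
n=5: reaches L-position 1 → W
n=6: reaches L-position 2 → W
n=7: reaches L-position 3 → W
n=8: reaches L-position 3 → W
n=9: reaches L-position 3 → W
n=10: only reaches 6(W), 5(W), 4(W), all W → L
n=11: only reaches 7(W), 6(W), 5(W), all W → L
n=12: only reaches 8(W), 7(W), 6(W), all W → L
n=13: only reaches 9(W), 8(W), 7(W), all W → L
n=14: reaches L-position 10 → W
n=15: reaches L-position 11 → W
n=16: reaches L-position 12 → W
n=17: reaches L-position 13 → W
n=18: reaches L-position 13 → W
n=19: reaches L-position 13 → W
n=20: only reaches 16(W), 15(W), 14(W), all W → L
n=21: only reaches 17(W), 16(W), 15(W), all W → L
n=22: only reaches 18(W), 17(W), 16(W), all W → L
n=23: only reaches 19(W), 18(W), 17(W), all W → L
n=24: reaches L-position 20 → W
n=25: reaches L-position 21 → W
n=26: reaches L-position 22 → W
From 26, the L positions reachable in one move are: 22, 21, 20. Any move reaching one of these is winning.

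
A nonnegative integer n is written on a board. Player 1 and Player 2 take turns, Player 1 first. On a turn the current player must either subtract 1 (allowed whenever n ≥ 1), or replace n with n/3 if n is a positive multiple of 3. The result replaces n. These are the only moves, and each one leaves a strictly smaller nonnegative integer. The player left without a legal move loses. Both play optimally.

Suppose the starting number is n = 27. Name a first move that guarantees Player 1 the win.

Positions with no move are L. A position that does have a move is losing for the player to move precisely when every available move leads to a winning position for the opponent. Fill in the labels:
n=0: no move → L
n=1: reaches L-position 0 → W
n=2: only reaches 1(W), which is W → L
n=3: reaches L-position 2 → W
n=4: only reaches 3(W), which is W → L
n=5: reaches L-position 4 → W
n=6: reaches L-position 2 → W
n=7: only reaches 6(W), which is W → L
n=8: reaches L-position 7 → W
n=9: only reaches 3(W), 8(W), all W → L
n=10: reaches L-position 9 → W
n=11: only reaches 10(W), which is W → L
n=12: reaches L-position 4 → W
n=13: only reaches 12(W), which is W → L
n=14: reaches L-position 13 → W
n=15: only reaches 5(W), 14(W), all W → L
n=16: reaches L-position 15 → W
n=17: only reaches 16(W), which is W → L
n=18: reaches L-position 17 → W
n=19: only reaches 18(W), which is W → L
n=20: reaches L-position 19 → W
n=21: reaches L-position 7 → W
n=22: only reaches 21(W), which is W → L
n=23: reaches L-position 22 → W
n=24: only reaches 8(W), 23(W), all W → L
n=25: reaches L-position 24 → W
n=26: only reaches 25(W), which is W → L
n=27: reaches L-position 9 → W
From 27, the L positions reachable in one move are: 9, 26. Any move reaching one of these is winning.

Move to 9.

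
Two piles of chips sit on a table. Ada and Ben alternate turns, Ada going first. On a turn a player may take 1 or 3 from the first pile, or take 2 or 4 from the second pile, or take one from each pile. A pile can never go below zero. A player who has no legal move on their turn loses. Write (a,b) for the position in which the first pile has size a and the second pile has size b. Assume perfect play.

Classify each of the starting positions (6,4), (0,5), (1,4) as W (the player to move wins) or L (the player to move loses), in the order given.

Classify positions by backward induction: terminal positions (no move available) are L. From any other position, the mover wins iff some move reaches an L.
No move ever increases a pile, so every position that can arise here has a ≤ 6 and b ≤ 5; it is enough to label the cells with 0 ≤ a ≤ 6 and 0 ≤ b ≤ 5.
Every move lowers a or b (never raises either), so fill the grid row by row in increasing a, and left to right within a row: each cell's successors are then already labelled.
      b=0  b=1  b=2  b=3  b=4  b=5
a=0:    L    L    W    W    W    W
a=1:    W    W    W    L    L    W
a=2:    L    L    W    W    W    W
a=3:    W    W    W    L    L    W
a=4:    L    L    W    W    W    W
a=5:    W    W    W    L    L    W
a=6:    L    L    W    W    W    W
Cells with no legal move (terminal, hence L): (0,0), (0,1).
The remaining L cells, each justified by listing all of its moves:
(1,3): moves to (0,3)(W), (1,1)(W), (0,2)(W); every one is W ⇒ L
(1,4): moves to (0,4)(W), (1,2)(W), (1,0)(W), (0,3)(W); every one is W ⇒ L
(2,0): the only move is to (1,0)(W), a W ⇒ L
(2,1): moves to (1,1)(W), (1,0)(W); every one is W ⇒ L
(3,3): moves to (2,3)(W), (0,3)(W), (3,1)(W), (2,2)(W); every one is W ⇒ L
(3,4): moves to (2,4)(W), (0,4)(W), (3,2)(W), (3,0)(W), (2,3)(W); every one is W ⇒ L
(4,0): moves to (3,0)(W), (1,0)(W); every one is W ⇒ L
(4,1): moves to (3,1)(W), (1,1)(W), (3,0)(W); every one is W ⇒ L
(5,3): moves to (4,3)(W), (2,3)(W), (5,1)(W), (4,2)(W); every one is W ⇒ L
(5,4): moves to (4,4)(W), (2,4)(W), (5,2)(W), (5,0)(W), (4,3)(W); every one is W ⇒ L
(6,0): moves to (5,0)(W), (3,0)(W); every one is W ⇒ L
(6,1): moves to (5,1)(W), (3,1)(W), (5,0)(W); every one is W ⇒ L
Every other cell has at least one move into one of the L cells above, so it is W.
(6,4): the move to (5,4) reaches an L cell, so W
(0,5): the move to (0,1) reaches an L cell, so W
(1,4): one of the L cells justified above, so L

(6,4): W, (0,5): W, (1,4): L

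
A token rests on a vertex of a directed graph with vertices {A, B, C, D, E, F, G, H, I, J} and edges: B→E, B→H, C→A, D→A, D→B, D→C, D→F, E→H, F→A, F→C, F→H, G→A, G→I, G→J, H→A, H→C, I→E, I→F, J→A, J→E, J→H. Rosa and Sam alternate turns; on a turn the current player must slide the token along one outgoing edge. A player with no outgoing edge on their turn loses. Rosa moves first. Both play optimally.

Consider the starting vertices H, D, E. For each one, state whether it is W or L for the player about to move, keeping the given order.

H: W, D: W, E: L

Build the W/L table. Terminal = L. A non-terminal position is W if it has a move to some L; otherwise it is L.
Every edge goes from a vertex to one that appears earlier in the order A, C, H, E, F, J, B, I, D, G, so processing vertices in that order labels each vertex after all of its successors.
A: no outgoing edge → L
C: can move to A, which is L ⇒ W
H: can move to A, which is L ⇒ W
E: the only move is to H(W), a W ⇒ L
F: can move to A, which is L ⇒ W
J: can move to E, which is L ⇒ W
B: can move to E, which is L ⇒ W
I: can move to E, which is L ⇒ W
D: can move to A, which is L ⇒ W
G: can move to A, which is L ⇒ W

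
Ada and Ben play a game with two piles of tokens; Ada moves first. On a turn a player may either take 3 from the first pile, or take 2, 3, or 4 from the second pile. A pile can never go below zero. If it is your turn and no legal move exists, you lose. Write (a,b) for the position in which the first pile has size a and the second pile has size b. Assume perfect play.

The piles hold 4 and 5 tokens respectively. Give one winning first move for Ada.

Move to (4,3).

Classify positions by backward induction: terminal positions (no move available) are L. From any other position, the mover wins iff some move reaches an L.
No move ever increases a pile, so every position that can arise here has a ≤ 4 and b ≤ 5; it is enough to label the cells with 0 ≤ a ≤ 4 and 0 ≤ b ≤ 5.
Every move lowers a or b (never raises either), so fill the grid row by row in increasing a, and left to right within a row: each cell's successors are then already labelled.
      b=0  b=1  b=2  b=3  b=4  b=5
a=0:    L    L    W    W    W    W
a=1:    L    L    W    W    W    W
a=2:    L    L    W    W    W    W
a=3:    W    W    L    L    W    W
a=4:    W    W    L    L    W    W
Cells with no legal move (terminal, hence L): (0,0), (0,1), (1,0), (1,1), (2,0), (2,1).
The remaining L cells, each justified by listing all of its moves:
(3,2): L (options (0,2)(W), (3,0)(W) are all W)
(3,3): L (options (0,3)(W), (3,1)(W), (3,0)(W) are all W)
(4,2): L (options (1,2)(W), (4,0)(W) are all W)
(4,3): L (options (1,3)(W), (4,1)(W), (4,0)(W) are all W)
Every other cell has at least one move into one of the L cells above, so it is W.
From (4,5), the L positions reachable in one move are: (4,3), (4,2). Any move reaching one of these is winning.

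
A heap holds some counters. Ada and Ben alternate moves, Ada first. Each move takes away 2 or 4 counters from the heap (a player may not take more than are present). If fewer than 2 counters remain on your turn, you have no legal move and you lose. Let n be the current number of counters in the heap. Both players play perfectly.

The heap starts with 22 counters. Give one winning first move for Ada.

Compute win/loss labels from the base case upward. A position with no move is L. Any other position is W if it can reach an L in one move, else L.
n=0: no move → L
n=1: no move → L
n=2: →0(L), so W
n=3: →1(L), so W
n=4: →0(L), so W
n=5: →1(L), so W
n=6: →4(W), 2(W) — all W, so L
n=7: →5(W), 3(W) — all W, so L
n=8: →6(L), so W
n=9: →7(L), so W
n=10: →6(L), so W
n=11: →7(L), so W
n=12: →10(W), 8(W) — all W, so L
n=13: →11(W), 9(W) — all W, so L
n=14: →12(L), so W
n=15: →13(L), so W
n=16: →12(L), so W
n=17: →13(L), so W
n=18: →16(W), 14(W) — all W, so L
n=19: →17(W), 15(W) — all W, so L
n=20: →18(L), so W
n=21: →19(L), so W
n=22: →18(L), so W
From 22, the L positions reachable in one move are: 18.

Remove 4, leaving 18.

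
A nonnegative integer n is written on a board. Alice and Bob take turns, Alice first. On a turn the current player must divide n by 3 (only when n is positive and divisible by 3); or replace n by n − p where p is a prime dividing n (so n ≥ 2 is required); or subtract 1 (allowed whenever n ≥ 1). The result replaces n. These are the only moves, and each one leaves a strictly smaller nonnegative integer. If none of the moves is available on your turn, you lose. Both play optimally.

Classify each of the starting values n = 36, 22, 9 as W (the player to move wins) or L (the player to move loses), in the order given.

Compute win/loss labels from the base case upward. A position with no move is L. Any other position is W if it can reach an L in one move, else L.
n=0: no move → L
n=1: W (go to 0, an L position)
n=2: W (go to 0, an L position)
n=3: W (go to 0, an L position)
n=4: L (options 2(W), 3(W) are all W)
n=5: W (go to 0, an L position)
n=6: W (go to 4, an L position)
n=7: W (go to 0, an L position)
n=8: L (options 6(W), 7(W) are all W)
n=9: W (go to 8, an L position)
n=10: W (go to 8, an L position)
n=11: W (go to 0, an L position)
n=12: W (go to 4, an L position)
n=13: W (go to 0, an L position)
n=14: L (options 7(W), 12(W), 13(W) are all W)
n=15: W (go to 14, an L position)
n=16: W (go to 14, an L position)
n=17: W (go to 0, an L position)
n=18: L (options 6(W), 15(W), 16(W), 17(W) are all W)
n=19: W (go to 0, an L position)
n=20: W (go to 18, an L position)
n=21: W (go to 14, an L position)
n=22: L (options 11(W), 20(W), 21(W) are all W)
n=23: W (go to 0, an L position)
n=24: W (go to 8, an L position)
n=25: L (options 20(W), 24(W) are all W)
n=26: W (go to 25, an L position)
n=27: L (options 9(W), 24(W), 26(W) are all W)
n=28: W (go to 27, an L position)
n=29: W (go to 0, an L position)
n=30: W (go to 25, an L position)
n=31: W (go to 0, an L position)
n=32: L (options 30(W), 31(W) are all W)
n=33: W (go to 22, an L position)
n=34: W (go to 32, an L position)
n=35: L (options 28(W), 30(W), 34(W) are all W)
n=36: W (go to 35, an L position)

36: W, 22: L, 9: W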